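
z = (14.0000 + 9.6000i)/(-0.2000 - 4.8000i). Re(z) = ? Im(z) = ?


Multiply by conjugate: (14.0000 + 9.6000i)(-0.2000 + 4.8000i) / ((-0.2)^2 + (-4.8)^2)
Numerator real = 14*(-0.2) + 9.6*(-4.8) = -48.88
Numerator imag = 9.6*(-0.2) - 14*(-4.8) = 65.28
Denominator = 23.08
Re(z) = -48.88/23.08 = -2.1179
Im(z) = 65.28/23.08 = 2.8284

Re(z) = -2.1179, Im(z) = 2.8284


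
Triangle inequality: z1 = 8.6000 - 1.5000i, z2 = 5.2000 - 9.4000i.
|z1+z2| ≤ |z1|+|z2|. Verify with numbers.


|z1| = sqrt(8.6^2 + (-1.5)^2) = sqrt(76.21) = 8.7298
|z2| = sqrt(5.2^2 + (-9.4)^2) = sqrt(115.4) = 10.7424
z1+z2 = 13.8000 - 10.9000i
|z1+z2| = sqrt(309.25) = 17.5855
|z1|+|z2| = 8.7298 + 10.7424 = 19.4722

|z1+z2| = 17.5855 ≤ |z1|+|z2| = 19.4722 (verified)


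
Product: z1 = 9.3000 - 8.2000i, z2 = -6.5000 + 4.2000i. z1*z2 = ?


Real = 9.3*(-6.5) - (-8.2)*4.2 = -60.45 - (-34.44) = -26.01
Imag = 9.3*4.2 - (6.5)*(-8.2) = 39.06 + 53.3 = 92.36

-26.0100 + 92.3600i


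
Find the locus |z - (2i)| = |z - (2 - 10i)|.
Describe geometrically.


Equal distances means the locus is the perpendicular bisector of z1 and z2.
Midpoint = ((0+2)/2, (2+(-10))/2) = (1.0000, -4.0000)

Perpendicular bisector through (1.0000, -4.0000)


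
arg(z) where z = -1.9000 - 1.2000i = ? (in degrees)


Re = -1.9, Im = -1.2
arg = atan2(-1.2, -1.9) = -147.7244 degrees

arg(z) = -147.7244 degrees


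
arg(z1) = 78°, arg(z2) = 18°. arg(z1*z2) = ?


arg(z1*z2) = 78° + 18° = 96°
Normalized to (-180°, 180°]: 96°

96°


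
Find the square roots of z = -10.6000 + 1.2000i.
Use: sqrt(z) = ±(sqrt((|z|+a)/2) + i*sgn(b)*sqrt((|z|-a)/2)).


|z| = sqrt(112.36+1.44) = 10.6677
sqrt((|z|+a)/2) = sqrt((10.6677+(-10.6))/2) = sqrt(0.0339) = 0.1840
sqrt((|z|-a)/2) = sqrt((10.6677-(-10.6))/2) = sqrt(10.6339) = 3.2610

±(0.1840 + 3.2610i) i.e. 0.1840 + 3.2610i and -0.1840 - 3.2610i


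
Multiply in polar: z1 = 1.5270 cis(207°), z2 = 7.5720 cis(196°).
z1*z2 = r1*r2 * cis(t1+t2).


r = 1.5270 * 7.5720 = 11.5624
theta = 207° + 196° = 403° = 43° (mod 360)

11.5624 cis(43°)


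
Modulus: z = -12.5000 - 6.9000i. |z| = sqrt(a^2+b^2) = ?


|z| = sqrt((-12.5)^2 + (-6.9)^2) = sqrt(156.25 + 47.61) = sqrt(203.86) = 14.2780

|z| = 14.2780


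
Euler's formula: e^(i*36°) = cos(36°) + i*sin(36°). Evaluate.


cos(36°) = 0.8090
sin(36°) = 0.5878

e^(i*36°) = 0.8090 + 0.5878i


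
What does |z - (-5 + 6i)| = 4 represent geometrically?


|z - z0| = r is a circle with center z0 and radius r.
Center = (-5, 6), radius = 4

Circle with center (-5, 6) and radius 4


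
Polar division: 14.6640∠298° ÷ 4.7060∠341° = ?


r = 14.6640 / 4.7060 = 3.1160
theta = 298° - 341° = -43° = 317° (mod 360)

3.1160 cis(317°)


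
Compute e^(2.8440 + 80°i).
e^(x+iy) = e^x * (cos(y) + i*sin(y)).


e^2.8440 = 17.1844
cos(80°) = 0.173648
sin(80°) = 0.984808
Real = 17.1844*0.173648 = 2.9840
Imag = 17.1844*0.984808 = 16.9233

2.9840 + 16.9233i


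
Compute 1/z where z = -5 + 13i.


|z|^2 = 25+169 = 194
1/z = (-5 - 13i)/194

1/z = -0.0258 - 0.0670i


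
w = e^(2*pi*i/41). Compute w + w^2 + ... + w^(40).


With w = e^(2*pi*i/41), all 41 of the 41th roots of unity w^0 = 1, w, ..., w^(40) sum to 0: 1 + w + ... + w^(40) = (1 - w^41)/(1 - w) = 0 since w^41 = 1, w ≠ 1.
Removing the root 1: w + w^2 + ... + w^(40) = 0 - 1 = -1

Sum = -1


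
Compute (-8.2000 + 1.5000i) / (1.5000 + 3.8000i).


Conjugate of z2 = 1.5000 - 3.8000i
Numerator: (-8.2000 + 1.5000i)(1.5000 - 3.8000i) = -6.6000 + 33.4100i
Denominator: 1.5^2 + 3.8^2 = 16.69
Result = (-6.6000 + 33.4100i)/16.69

-0.3954 + 2.0018i


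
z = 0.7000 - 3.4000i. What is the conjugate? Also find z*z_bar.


z_bar = 0.7000 + 3.4000i
z*z_bar = 0.7^2 + (-3.4)^2 = 0.49 + 11.56 = 12.05

z_bar = 0.7000 + 3.4000i, z*z_bar = 12.05


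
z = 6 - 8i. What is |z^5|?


|z| = sqrt(36+64) = sqrt(100) = 10
|z^5| = |z|^5 = 10^5 = 100000

|z^5| = 100000


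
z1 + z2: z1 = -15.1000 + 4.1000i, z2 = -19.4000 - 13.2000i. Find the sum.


Real: -15.1 - 19.4 = -34.5
Imag: 4.1 - 13.2 = -9.1

-34.5000 - 9.1000i


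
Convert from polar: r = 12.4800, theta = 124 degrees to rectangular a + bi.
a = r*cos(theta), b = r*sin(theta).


a = 12.4800*cos(124°) = 12.4800*(-0.55919) = -6.9787
b = 12.4800*sin(124°) = 12.4800*0.82904 = 10.3464

-6.9787 + 10.3464i


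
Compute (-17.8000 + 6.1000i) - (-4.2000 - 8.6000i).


Real: -17.8 + 4.2 = -13.6
Imag: 6.1 + 8.6 = 14.7

-13.6000 + 14.7000i


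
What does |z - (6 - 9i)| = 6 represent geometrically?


|z - z0| = r is a circle with center z0 and radius r.
Center = (6, -9), radius = 6

Circle with center (6, -9) and radius 6


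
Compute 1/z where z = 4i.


|z|^2 = 0+16 = 16
1/z = (0 - 4i)/16

1/z = 0 - 0.2500i


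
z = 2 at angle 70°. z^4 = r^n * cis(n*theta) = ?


r^4 = 2^4 = 16
n*theta = 4*70° = 280° = 280° (mod 360)
a = 16*cos(280°) = 2.7784
b = 16*sin(280°) = -15.7569

16 cis(280°) = 2.7784 - 15.7569i


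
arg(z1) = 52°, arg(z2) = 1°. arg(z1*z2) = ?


arg(z1*z2) = 52° + 1° = 53°
Normalized to (-180°, 180°]: 53°

53°


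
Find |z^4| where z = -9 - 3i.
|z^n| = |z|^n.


|z| = sqrt(81+9) = sqrt(90) = 9.4868
|z^4| = |z|^4 = (sqrt(90))^4 = 90^2 = 8100

|z^4| = 8100


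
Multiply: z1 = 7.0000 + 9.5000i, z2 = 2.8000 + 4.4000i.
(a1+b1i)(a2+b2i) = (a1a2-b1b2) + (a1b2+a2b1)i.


Real = 7*2.8 - 9.5*4.4 = 19.6 - 41.8 = -22.2
Imag = 7*4.4 + 2.8*9.5 = 30.8 + 26.6 = 57.4

-22.2000 + 57.4000i


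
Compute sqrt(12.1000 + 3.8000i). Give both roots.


|z| = sqrt(146.41+14.44) = 12.6827
sqrt((|z|+a)/2) = sqrt((12.6827+12.1)/2) = sqrt(12.3913) = 3.5201
sqrt((|z|-a)/2) = sqrt((12.6827-12.1)/2) = sqrt(0.2913) = 0.5398

±(3.5201 + 0.5398i) i.e. 3.5201 + 0.5398i and -3.5201 - 0.5398i


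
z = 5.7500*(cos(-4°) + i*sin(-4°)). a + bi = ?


a = 5.7500*cos(-4°) = 5.7500*0.99756 = 5.7360
b = 5.7500*sin(-4°) = 5.7500*(-0.06976) = -0.4011

5.7360 - 0.4011i


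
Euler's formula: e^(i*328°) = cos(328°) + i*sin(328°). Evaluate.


cos(328°) = 0.8480
sin(328°) = -0.5299

e^(i*328°) = 0.8480 - 0.5299i


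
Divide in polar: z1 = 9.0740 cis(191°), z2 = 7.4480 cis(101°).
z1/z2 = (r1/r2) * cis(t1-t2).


r = 9.0740 / 7.4480 = 1.2183
theta = 191° - 101° = 90° = 90° (mod 360)

1.2183 cis(90°)


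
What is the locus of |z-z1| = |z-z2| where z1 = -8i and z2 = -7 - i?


Equal distances means the locus is the perpendicular bisector of z1 and z2.
Midpoint = ((0+(-7))/2, (-8+(-1))/2) = (-3.5000, -4.5000)

Perpendicular bisector through (-3.5000, -4.5000)


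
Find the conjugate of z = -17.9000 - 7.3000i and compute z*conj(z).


z_bar = -17.9000 + 7.3000i
z*z_bar = (-17.9)^2 + (-7.3)^2 = 320.41 + 53.29 = 373.7

z_bar = -17.9000 + 7.3000i, z*z_bar = 373.7


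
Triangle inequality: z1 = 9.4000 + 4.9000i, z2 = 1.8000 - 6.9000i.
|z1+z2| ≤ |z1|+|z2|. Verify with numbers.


|z1| = sqrt(9.4^2 + 4.9^2) = sqrt(112.37) = 10.6005
|z2| = sqrt(1.8^2 + (-6.9)^2) = sqrt(50.85) = 7.1309
z1+z2 = 11.2000 - 2.0000i
|z1+z2| = sqrt(129.44) = 11.3772
|z1|+|z2| = 10.6005 + 7.1309 = 17.7314

|z1+z2| = 11.3772 ≤ |z1|+|z2| = 17.7314 (verified)


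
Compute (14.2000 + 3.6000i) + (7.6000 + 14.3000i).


Real: 14.2 + 7.6 = 21.8
Imag: 3.6 + 14.3 = 17.9

21.8000 + 17.9000i


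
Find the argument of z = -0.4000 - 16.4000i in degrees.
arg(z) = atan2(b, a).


Re = -0.4, Im = -16.4
arg = atan2(-16.4, -0.4) = -91.3972 degrees

arg(z) = -91.3972 degrees


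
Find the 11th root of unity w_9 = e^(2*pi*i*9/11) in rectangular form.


Angle = 360*9/11 = 294.5455°
a = cos(294.5455°) = 0.4154
b = sin(294.5455°) = -0.9096

0.4154 - 0.9096i


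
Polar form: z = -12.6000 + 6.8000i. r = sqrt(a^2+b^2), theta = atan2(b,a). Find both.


r = sqrt(158.76+46.24) = sqrt(205) = 14.3178
theta = atan2(6.8, -12.6) = 151.6450 degrees

r = 14.3178, theta = 151.6450 degrees


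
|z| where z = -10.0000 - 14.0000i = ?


|z| = sqrt((-10)^2 + (-14)^2) = sqrt(100 + 196) = sqrt(296) = 17.2047

|z| = 17.2047


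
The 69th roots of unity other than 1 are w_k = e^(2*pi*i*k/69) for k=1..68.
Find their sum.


With w = e^(2*pi*i/69), all 69 of the 69th roots of unity w^0 = 1, w, ..., w^(68) sum to 0: 1 + w + ... + w^(68) = (1 - w^69)/(1 - w) = 0 since w^69 = 1, w ≠ 1.
Removing the root 1: w + w^2 + ... + w^(68) = 0 - 1 = -1

Sum = -1


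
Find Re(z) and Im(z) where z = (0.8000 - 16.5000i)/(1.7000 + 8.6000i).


Multiply by conjugate: (0.8000 - 16.5000i)(1.7000 - 8.6000i) / (1.7^2 + 8.6^2)
Numerator real = 0.8*1.7 - (16.5)*8.6 = -140.54
Numerator imag = -16.5*1.7 - 0.8*8.6 = -34.93
Denominator = 76.85
Re(z) = -140.54/76.85 = -1.8288
Im(z) = -34.93/76.85 = -0.4545

Re(z) = -1.8288, Im(z) = -0.4545


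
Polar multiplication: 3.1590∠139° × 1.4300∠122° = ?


r = 3.1590 * 1.4300 = 4.5174
theta = 139° + 122° = 261° = 261° (mod 360)

4.5174 cis(261°)


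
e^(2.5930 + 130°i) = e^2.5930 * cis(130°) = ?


e^2.5930 = 13.3698
cos(130°) = -0.64279
sin(130°) = 0.766044
Real = 13.3698*(-0.64279) = -8.5940
Imag = 13.3698*0.766044 = 10.2419

-8.5940 + 10.2419i


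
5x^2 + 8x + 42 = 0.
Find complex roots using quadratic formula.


disc = 8^2 - 4*5*42 = 64 - 840 = -776
sqrt(|disc|) = sqrt(776) = 27.8568
Real part = -8/(2*5) = -0.8000
Imag part = 27.8568/(2*5) = 2.7857

-0.8000 ± 2.7857i


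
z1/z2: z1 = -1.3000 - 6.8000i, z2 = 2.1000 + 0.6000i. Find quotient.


Conjugate of z2 = 2.1000 - 0.6000i
Numerator: (-1.3000 - 6.8000i)(2.1000 - 0.6000i) = -6.8100 - 13.5000i
Denominator: 2.1^2 + 0.6^2 = 4.77
Result = (-6.8100 - 13.5000i)/4.77

-1.4277 - 2.8302i


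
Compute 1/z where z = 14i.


|z|^2 = 0+196 = 196
1/z = (0 - 14i)/196

1/z = 0 - 0.0714i


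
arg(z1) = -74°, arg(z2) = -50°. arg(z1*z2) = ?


arg(z1*z2) = -74° - 50° = -124°
Normalized to (-180°, 180°]: -124°

-124°


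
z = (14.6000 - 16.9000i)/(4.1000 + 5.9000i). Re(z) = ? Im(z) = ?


Multiply by conjugate: (14.6000 - 16.9000i)(4.1000 - 5.9000i) / (4.1^2 + 5.9^2)
Numerator real = 14.6*4.1 - (16.9)*5.9 = -39.85
Numerator imag = -16.9*4.1 - 14.6*5.9 = -155.43
Denominator = 51.62
Re(z) = -39.85/51.62 = -0.7720
Im(z) = -155.43/51.62 = -3.0110

Re(z) = -0.7720, Im(z) = -3.0110


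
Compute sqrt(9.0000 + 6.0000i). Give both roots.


|z| = sqrt(81+36) = 10.8167
sqrt((|z|+a)/2) = sqrt((10.8167+9)/2) = sqrt(9.9083) = 3.1477
sqrt((|z|-a)/2) = sqrt((10.8167-9)/2) = sqrt(0.9083) = 0.9531

±(3.1477 + 0.9531i) i.e. 3.1477 + 0.9531i and -3.1477 - 0.9531i


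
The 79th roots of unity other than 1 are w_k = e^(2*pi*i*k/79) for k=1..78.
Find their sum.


With w = e^(2*pi*i/79), all 79 of the 79th roots of unity w^0 = 1, w, ..., w^(78) sum to 0: 1 + w + ... + w^(78) = (1 - w^79)/(1 - w) = 0 since w^79 = 1, w ≠ 1.
Removing the root 1: w + w^2 + ... + w^(78) = 0 - 1 = -1

Sum = -1


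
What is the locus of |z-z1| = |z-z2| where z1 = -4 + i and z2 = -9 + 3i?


Equal distances means the locus is the perpendicular bisector of z1 and z2.
Midpoint = ((-4+(-9))/2, (1+3)/2) = (-6.5000, 2.0000)

Perpendicular bisector through (-6.5000, 2.0000)


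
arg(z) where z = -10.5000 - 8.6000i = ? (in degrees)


Re = -10.5, Im = -8.6
arg = atan2(-8.6, -10.5) = -140.6809 degrees

arg(z) = -140.6809 degrees


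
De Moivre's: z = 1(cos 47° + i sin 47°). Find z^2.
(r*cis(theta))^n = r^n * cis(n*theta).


r^2 = 1^2 = 1
n*theta = 2*47° = 94° = 94° (mod 360)
a = 1*cos(94°) = -0.0698
b = 1*sin(94°) = 0.9976

1 cis(94°) = -0.0698 + 0.9976i


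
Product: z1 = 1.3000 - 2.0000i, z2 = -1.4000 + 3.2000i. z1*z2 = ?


Real = 1.3*(-1.4) - (-2)*3.2 = -1.82 - (-6.4) = 4.58
Imag = 1.3*3.2 - (1.4)*(-2) = 4.16 + 2.8 = 6.96

4.5800 + 6.9600i


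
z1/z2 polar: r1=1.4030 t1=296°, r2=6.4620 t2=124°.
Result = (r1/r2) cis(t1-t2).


r = 1.4030 / 6.4620 = 0.2171
theta = 296° - 124° = 172° = 172° (mod 360)

0.2171 cis(172°)


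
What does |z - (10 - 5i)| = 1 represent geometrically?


|z - z0| = r is a circle with center z0 and radius r.
Center = (10, -5), radius = 1

Circle with center (10, -5) and radius 1


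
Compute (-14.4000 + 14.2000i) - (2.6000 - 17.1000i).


Real: -14.4 - 2.6 = -17
Imag: 14.2 + 17.1 = 31.3

-17.0000 + 31.3000i


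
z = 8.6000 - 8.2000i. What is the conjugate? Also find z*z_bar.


z_bar = 8.6000 + 8.2000i
z*z_bar = 8.6^2 + (-8.2)^2 = 73.96 + 67.24 = 141.2

z_bar = 8.6000 + 8.2000i, z*z_bar = 141.2


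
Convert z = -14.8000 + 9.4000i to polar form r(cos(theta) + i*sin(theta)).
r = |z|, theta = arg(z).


r = sqrt(219.04+88.36) = sqrt(307.4) = 17.5328
theta = atan2(9.4, -14.8) = 147.5789 degrees

r = 17.5328, theta = 147.5789 degrees


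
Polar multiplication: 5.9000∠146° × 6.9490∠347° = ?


r = 5.9000 * 6.9490 = 40.9991
theta = 146° + 347° = 493° = 133° (mod 360)

40.9991 cis(133°)


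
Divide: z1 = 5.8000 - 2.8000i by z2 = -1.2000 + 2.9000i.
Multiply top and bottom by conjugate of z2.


Conjugate of z2 = -1.2000 - 2.9000i
Numerator: (5.8000 - 2.8000i)(-1.2000 - 2.9000i) = -15.0800 - 13.4600i
Denominator: (-1.2)^2 + 2.9^2 = 9.85
Result = (-15.0800 - 13.4600i)/9.85

-1.5310 - 1.3665i


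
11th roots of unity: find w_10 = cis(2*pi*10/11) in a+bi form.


Angle = 360*10/11 = 327.2727°
a = cos(327.2727°) = 0.8413
b = sin(327.2727°) = -0.5406

0.8413 - 0.5406i


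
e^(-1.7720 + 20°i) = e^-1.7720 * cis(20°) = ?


e^-1.7720 = 0.1700
cos(20°) = 0.9397
sin(20°) = 0.342
Real = 0.1700*0.9397 = 0.1597
Imag = 0.1700*0.342 = 0.0581

0.1597 + 0.0581i


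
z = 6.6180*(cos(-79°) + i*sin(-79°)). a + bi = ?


a = 6.6180*cos(-79°) = 6.6180*0.19081 = 1.2628
b = 6.6180*sin(-79°) = 6.6180*(-0.98163) = -6.4964

1.2628 - 6.4964i


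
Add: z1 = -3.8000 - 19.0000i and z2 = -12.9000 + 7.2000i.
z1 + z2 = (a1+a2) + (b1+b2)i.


Real: -3.8 - 12.9 = -16.7
Imag: -19 + 7.2 = -11.8

-16.7000 - 11.8000i


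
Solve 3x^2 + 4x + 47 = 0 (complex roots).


disc = 4^2 - 4*3*47 = 16 - 564 = -548
sqrt(|disc|) = sqrt(548) = 23.4094
Real part = -4/(2*3) = -0.6667
Imag part = 23.4094/(2*3) = 3.9016

-0.6667 ± 3.9016i


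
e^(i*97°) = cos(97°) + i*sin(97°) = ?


cos(97°) = -0.1219
sin(97°) = 0.9925

e^(i*97°) = -0.1219 + 0.9925i


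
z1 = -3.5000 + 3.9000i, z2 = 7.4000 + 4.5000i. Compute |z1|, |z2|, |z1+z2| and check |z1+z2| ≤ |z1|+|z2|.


|z1| = sqrt((-3.5)^2 + 3.9^2) = sqrt(27.46) = 5.2402
|z2| = sqrt(7.4^2 + 4.5^2) = sqrt(75.01) = 8.6608
z1+z2 = 3.9000 + 8.4000i
|z1+z2| = sqrt(85.77) = 9.2612
|z1|+|z2| = 5.2402 + 8.6608 = 13.9010

|z1+z2| = 9.2612 ≤ |z1|+|z2| = 13.9010 (verified)


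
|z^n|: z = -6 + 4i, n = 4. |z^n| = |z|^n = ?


|z| = sqrt(36+16) = sqrt(52) = 7.2111
|z^4| = |z|^4 = (sqrt(52))^4 = 52^2 = 2704

|z^4| = 2704


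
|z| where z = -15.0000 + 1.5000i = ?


|z| = sqrt((-15)^2 + 1.5^2) = sqrt(225 + 2.25) = sqrt(227.25) = 15.0748

|z| = 15.0748


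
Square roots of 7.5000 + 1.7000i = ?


|z| = sqrt(56.25+2.89) = 7.6903
sqrt((|z|+a)/2) = sqrt((7.6903+7.5)/2) = sqrt(7.5951) = 2.7559
sqrt((|z|-a)/2) = sqrt((7.6903-7.5)/2) = sqrt(0.0951) = 0.3084

±(2.7559 + 0.3084i) i.e. 2.7559 + 0.3084i and -2.7559 - 0.3084i


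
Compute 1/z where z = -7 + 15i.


|z|^2 = 49+225 = 274
1/z = (-7 - 15i)/274

1/z = -0.0255 - 0.0547i


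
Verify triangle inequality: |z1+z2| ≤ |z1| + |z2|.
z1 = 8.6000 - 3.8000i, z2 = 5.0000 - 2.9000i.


|z1| = sqrt(8.6^2 + (-3.8)^2) = sqrt(88.4) = 9.4021
|z2| = sqrt(5^2 + (-2.9)^2) = sqrt(33.41) = 5.7801
z1+z2 = 13.6000 - 6.7000i
|z1+z2| = sqrt(229.85) = 15.1608
|z1|+|z2| = 9.4021 + 5.7801 = 15.1822

|z1+z2| = 15.1608 ≤ |z1|+|z2| = 15.1822 (verified)


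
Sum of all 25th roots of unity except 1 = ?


With w = e^(2*pi*i/25), all 25 of the 25th roots of unity w^0 = 1, w, ..., w^(24) sum to 0: 1 + w + ... + w^(24) = (1 - w^25)/(1 - w) = 0 since w^25 = 1, w ≠ 1.
Removing the root 1: w + w^2 + ... + w^(24) = 0 - 1 = -1

Sum = -1


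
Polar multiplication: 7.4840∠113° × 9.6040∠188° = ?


r = 7.4840 * 9.6040 = 71.8763
theta = 113° + 188° = 301° = 301° (mod 360)

71.8763 cis(301°)


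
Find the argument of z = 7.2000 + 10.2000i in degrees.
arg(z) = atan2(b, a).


Re = 7.2, Im = 10.2
arg = atan2(10.2, 7.2) = 54.7824 degrees

arg(z) = 54.7824 degrees


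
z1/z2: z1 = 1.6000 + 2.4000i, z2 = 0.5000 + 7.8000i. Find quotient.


Conjugate of z2 = 0.5000 - 7.8000i
Numerator: (1.6000 + 2.4000i)(0.5000 - 7.8000i) = 19.5200 - 11.2800i
Denominator: 0.5^2 + 7.8^2 = 61.09
Result = (19.5200 - 11.2800i)/61.09

0.3195 - 0.1846i


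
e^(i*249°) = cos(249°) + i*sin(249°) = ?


cos(249°) = -0.3584
sin(249°) = -0.9336

e^(i*249°) = -0.3584 - 0.9336i


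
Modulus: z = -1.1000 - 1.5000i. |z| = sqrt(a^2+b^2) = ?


|z| = sqrt((-1.1)^2 + (-1.5)^2) = sqrt(1.21 + 2.25) = sqrt(3.46) = 1.8601

|z| = 1.8601


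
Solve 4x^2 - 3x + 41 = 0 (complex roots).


disc = (-3)^2 - 4*4*41 = 9 - 656 = -647
sqrt(|disc|) = sqrt(647) = 25.4362
Real part = 3/(2*4) = 0.3750
Imag part = 25.4362/(2*4) = 3.1795

0.3750 ± 3.1795i


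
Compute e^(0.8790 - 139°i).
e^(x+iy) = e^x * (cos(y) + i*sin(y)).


e^0.8790 = 2.4085
cos(-139°) = -0.7547
sin(-139°) = -0.65606
Real = 2.4085*(-0.7547) = -1.8177
Imag = 2.4085*(-0.65606) = -1.5801

-1.8177 - 1.5801i


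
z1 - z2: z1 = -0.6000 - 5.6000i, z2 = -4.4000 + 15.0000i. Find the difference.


Real: -0.6 + 4.4 = 3.8
Imag: -5.6 - 15 = -20.6

3.8000 - 20.6000i


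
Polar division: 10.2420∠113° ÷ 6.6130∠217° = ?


r = 10.2420 / 6.6130 = 1.5488
theta = 113° - 217° = -104° = 256° (mod 360)

1.5488 cis(256°)


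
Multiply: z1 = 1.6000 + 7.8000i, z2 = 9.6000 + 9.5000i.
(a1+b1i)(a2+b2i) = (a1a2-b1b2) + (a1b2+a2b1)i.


Real = 1.6*9.6 - 7.8*9.5 = 15.36 - 74.1 = -58.74
Imag = 1.6*9.5 + 9.6*7.8 = 15.2 + 74.88 = 90.08

-58.7400 + 90.0800i


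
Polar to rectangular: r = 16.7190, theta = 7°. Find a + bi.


a = 16.7190*cos(7°) = 16.7190*0.99255 = 16.5944
b = 16.7190*sin(7°) = 16.7190*0.12187 = 2.0375

16.5944 + 2.0375i


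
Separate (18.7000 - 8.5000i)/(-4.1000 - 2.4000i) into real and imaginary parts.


Multiply by conjugate: (18.7000 - 8.5000i)(-4.1000 + 2.4000i) / ((-4.1)^2 + (-2.4)^2)
Numerator real = 18.7*(-4.1) - (8.5)*(-2.4) = -56.27
Numerator imag = -8.5*(-4.1) - 18.7*(-2.4) = 79.73
Denominator = 22.57
Re(z) = -56.27/22.57 = -2.4931
Im(z) = 79.73/22.57 = 3.5326

Re(z) = -2.4931, Im(z) = 3.5326


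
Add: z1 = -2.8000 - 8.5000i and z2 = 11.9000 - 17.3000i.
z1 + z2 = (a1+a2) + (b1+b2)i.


Real: -2.8 + 11.9 = 9.1
Imag: -8.5 - 17.3 = -25.8

9.1000 - 25.8000i


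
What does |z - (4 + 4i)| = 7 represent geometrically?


|z - z0| = r is a circle with center z0 and radius r.
Center = (4, 4), radius = 7

Circle with center (4, 4) and radius 7


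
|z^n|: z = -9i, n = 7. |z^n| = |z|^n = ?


|z| = sqrt(0+81) = sqrt(81) = 9
|z^7| = |z|^7 = 9^7 = 4782969

|z^7| = 4782969


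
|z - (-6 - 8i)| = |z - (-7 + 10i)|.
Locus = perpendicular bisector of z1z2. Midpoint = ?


Equal distances means the locus is the perpendicular bisector of z1 and z2.
Midpoint = ((-6+(-7))/2, (-8+10)/2) = (-6.5000, 1.0000)

Perpendicular bisector through (-6.5000, 1.0000)


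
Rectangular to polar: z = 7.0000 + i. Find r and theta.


r = sqrt(49+1) = sqrt(50) = 7.0711
theta = atan2(1, 7) = 8.1301 degrees

r = 7.0711, theta = 8.1301 degrees


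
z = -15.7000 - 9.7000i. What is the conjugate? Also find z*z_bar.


z_bar = -15.7000 + 9.7000i
z*z_bar = (-15.7)^2 + (-9.7)^2 = 246.49 + 94.09 = 340.58

z_bar = -15.7000 + 9.7000i, z*z_bar = 340.58


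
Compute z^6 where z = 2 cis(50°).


r^6 = 2^6 = 64
n*theta = 6*50° = 300° = 300° (mod 360)
a = 64*cos(300°) = 32.0000
b = 64*sin(300°) = -55.4256

64 cis(300°) = 32.0000 - 55.4256i


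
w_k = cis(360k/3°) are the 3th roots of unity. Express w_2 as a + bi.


Angle = 360*2/3 = 240°
a = cos(240°) = -0.5000
b = sin(240°) = -0.8660

-0.5000 - 0.8660i


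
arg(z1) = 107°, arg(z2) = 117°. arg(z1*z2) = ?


arg(z1*z2) = 107° + 117° = 224°
Normalized to (-180°, 180°]: -136°

-136°


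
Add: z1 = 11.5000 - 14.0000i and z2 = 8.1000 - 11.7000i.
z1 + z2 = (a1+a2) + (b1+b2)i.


Real: 11.5 + 8.1 = 19.6
Imag: -14 - 11.7 = -25.7

19.6000 - 25.7000i


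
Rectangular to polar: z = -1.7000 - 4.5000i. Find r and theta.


r = sqrt(2.89+20.25) = sqrt(23.14) = 4.8104
theta = atan2(-4.5, -1.7) = -110.6955 degrees

r = 4.8104, theta = -110.6955 degrees


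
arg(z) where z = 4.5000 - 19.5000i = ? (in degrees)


Re = 4.5, Im = -19.5
arg = atan2(-19.5, 4.5) = -77.0054 degrees

arg(z) = -77.0054 degrees


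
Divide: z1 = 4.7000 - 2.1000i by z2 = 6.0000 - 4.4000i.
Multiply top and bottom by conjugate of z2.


Conjugate of z2 = 6.0000 + 4.4000i
Numerator: (4.7000 - 2.1000i)(6.0000 + 4.4000i) = 37.4400 + 8.0800i
Denominator: 6^2 + (-4.4)^2 = 55.36
Result = (37.4400 + 8.0800i)/55.36

0.6763 + 0.1460i


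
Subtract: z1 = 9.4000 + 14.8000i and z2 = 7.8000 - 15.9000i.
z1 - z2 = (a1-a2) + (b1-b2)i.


Real: 9.4 - 7.8 = 1.6
Imag: 14.8 + 15.9 = 30.7

1.6000 + 30.7000i


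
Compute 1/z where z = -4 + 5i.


|z|^2 = 16+25 = 41
1/z = (-4 - 5i)/41

1/z = -0.0976 - 0.1220i


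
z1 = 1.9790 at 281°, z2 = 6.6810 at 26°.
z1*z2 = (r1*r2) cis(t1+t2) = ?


r = 1.9790 * 6.6810 = 13.2217
theta = 281° + 26° = 307° = 307° (mod 360)

13.2217 cis(307°)


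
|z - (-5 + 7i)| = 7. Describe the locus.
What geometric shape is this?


|z - z0| = r is a circle with center z0 and radius r.
Center = (-5, 7), radius = 7

Circle with center (-5, 7) and radius 7


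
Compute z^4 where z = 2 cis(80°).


r^4 = 2^4 = 16
n*theta = 4*80° = 320° = 320° (mod 360)
a = 16*cos(320°) = 12.2567
b = 16*sin(320°) = -10.2846

16 cis(320°) = 12.2567 - 10.2846i


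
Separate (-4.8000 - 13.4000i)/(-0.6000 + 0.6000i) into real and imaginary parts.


Multiply by conjugate: (-4.8000 - 13.4000i)(-0.6000 - 0.6000i) / ((-0.6)^2 + 0.6^2)
Numerator real = -4.8*(-0.6) - (13.4)*0.6 = -5.16
Numerator imag = -13.4*(-0.6) - (-4.8)*0.6 = 10.92
Denominator = 0.72
Re(z) = -5.16/0.72 = -7.1667
Im(z) = 10.92/0.72 = 15.1667

Re(z) = -7.1667, Im(z) = 15.1667


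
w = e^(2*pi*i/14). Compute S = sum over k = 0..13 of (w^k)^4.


The roots are w_k = w^k with w = e^(2*pi*i/14), and (w^k)^4 = (w^4)^k.
So S = 1 + u + u^2 + ... + u^(13) with u = w^4.
4 = 0*14 + 4, so 4 is not a multiple of 14: u = w^4 ≠ 1 (w is a primitive 14th root), while u^14 = (w^14)^4 = 1.
Geometric series: S = (1 - u^14)/(1 - u) = (1 - 1)/(1 - u) = 0

S = 0


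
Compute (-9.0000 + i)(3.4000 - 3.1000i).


Real = -9*3.4 - 1*(-3.1) = -30.6 - (-3.1) = -27.5
Imag = -9*(-3.1) + 3.4*1 = 27.9 + 3.4 = 31.3

-27.5000 + 31.3000i


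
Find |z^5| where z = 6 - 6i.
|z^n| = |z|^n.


|z| = sqrt(36+36) = sqrt(72) = 8.4853
|z^5| = |z|^5 = (sqrt(72))^5 = 72^2 * sqrt(72) = 5184*sqrt(72)

|z^5| = 5184*sqrt(72) ≈ 43987.6986


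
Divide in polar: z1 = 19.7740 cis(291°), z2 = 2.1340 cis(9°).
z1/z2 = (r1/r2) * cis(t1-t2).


r = 19.7740 / 2.1340 = 9.2662
theta = 291° - 9° = 282° = 282° (mod 360)

9.2662 cis(282°)


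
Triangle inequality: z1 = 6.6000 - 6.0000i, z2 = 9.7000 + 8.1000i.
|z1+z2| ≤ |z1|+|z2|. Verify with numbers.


|z1| = sqrt(6.6^2 + (-6)^2) = sqrt(79.56) = 8.9196
|z2| = sqrt(9.7^2 + 8.1^2) = sqrt(159.7) = 12.6372
z1+z2 = 16.3000 + 2.1000i
|z1+z2| = sqrt(270.1) = 16.4347
|z1|+|z2| = 8.9196 + 12.6372 = 21.5568

|z1+z2| = 16.4347 ≤ |z1|+|z2| = 21.5568 (verified)


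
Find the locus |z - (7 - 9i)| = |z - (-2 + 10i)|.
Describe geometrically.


Equal distances means the locus is the perpendicular bisector of z1 and z2.
Midpoint = ((7+(-2))/2, (-9+10)/2) = (2.5000, 0.5000)

Perpendicular bisector through (2.5000, 0.5000)


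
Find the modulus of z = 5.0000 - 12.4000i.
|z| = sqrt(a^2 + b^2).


|z| = sqrt(5^2 + (-12.4)^2) = sqrt(25 + 153.76) = sqrt(178.76) = 13.3701

|z| = 13.3701


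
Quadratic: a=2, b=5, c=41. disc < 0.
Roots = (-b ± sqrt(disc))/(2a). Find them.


disc = 5^2 - 4*2*41 = 25 - 328 = -303
sqrt(|disc|) = sqrt(303) = 17.4069
Real part = -5/(2*2) = -1.2500
Imag part = 17.4069/(2*2) = 4.3517

-1.2500 ± 4.3517i


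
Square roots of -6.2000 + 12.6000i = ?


|z| = sqrt(38.44+158.76) = 14.0428
sqrt((|z|+a)/2) = sqrt((14.0428+(-6.2))/2) = sqrt(3.9214) = 1.9803
sqrt((|z|-a)/2) = sqrt((14.0428-(-6.2))/2) = sqrt(10.1214) = 3.1814

±(1.9803 + 3.1814i) i.e. 1.9803 + 3.1814i and -1.9803 - 3.1814i


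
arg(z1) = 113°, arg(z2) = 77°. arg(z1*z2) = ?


arg(z1*z2) = 113° + 77° = 190°
Normalized to (-180°, 180°]: -170°

-170°


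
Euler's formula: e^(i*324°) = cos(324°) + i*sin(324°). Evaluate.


cos(324°) = 0.8090
sin(324°) = -0.5878

e^(i*324°) = 0.8090 - 0.5878i


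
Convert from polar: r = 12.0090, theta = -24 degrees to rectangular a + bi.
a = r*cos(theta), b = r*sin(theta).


a = 12.0090*cos(-24°) = 12.0090*0.91355 = 10.9708
b = 12.0090*sin(-24°) = 12.0090*(-0.40674) = -4.8845

10.9708 - 4.8845i


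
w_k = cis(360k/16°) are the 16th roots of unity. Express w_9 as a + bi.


Angle = 360*9/16 = 202.5°
a = cos(202.5°) = -0.9239
b = sin(202.5°) = -0.3827

-0.9239 - 0.3827i


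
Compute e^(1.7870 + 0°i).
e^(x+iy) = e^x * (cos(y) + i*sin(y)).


e^1.7870 = 5.9715
cos(0°) = 1
sin(0°) = 0
Real = 5.9715*1 = 5.9715
Imag = 5.9715*0 = 0

5.9715 + 0i


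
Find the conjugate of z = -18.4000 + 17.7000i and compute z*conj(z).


z_bar = -18.4000 - 17.7000i
z*z_bar = (-18.4)^2 + 17.7^2 = 338.56 + 313.29 = 651.85

z_bar = -18.4000 - 17.7000i, z*z_bar = 651.85


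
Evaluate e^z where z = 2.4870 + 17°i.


e^2.4870 = 12.0251
cos(17°) = 0.956305
sin(17°) = 0.29237
Real = 12.0251*0.956305 = 11.4997
Imag = 12.0251*0.29237 = 3.5158

11.4997 + 3.5158i


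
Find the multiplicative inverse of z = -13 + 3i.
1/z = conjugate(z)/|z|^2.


|z|^2 = 169+9 = 178
1/z = (-13 - 3i)/178

1/z = -0.0730 - 0.0169i


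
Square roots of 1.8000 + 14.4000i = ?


|z| = sqrt(3.24+207.36) = 14.5121
sqrt((|z|+a)/2) = sqrt((14.5121+1.8)/2) = sqrt(8.1560) = 2.8559
sqrt((|z|-a)/2) = sqrt((14.5121-1.8)/2) = sqrt(6.3560) = 2.5211

±(2.8559 + 2.5211i) i.e. 2.8559 + 2.5211i and -2.8559 - 2.5211i


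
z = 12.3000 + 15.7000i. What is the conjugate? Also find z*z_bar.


z_bar = 12.3000 - 15.7000i
z*z_bar = 12.3^2 + 15.7^2 = 151.29 + 246.49 = 397.78

z_bar = 12.3000 - 15.7000i, z*z_bar = 397.78


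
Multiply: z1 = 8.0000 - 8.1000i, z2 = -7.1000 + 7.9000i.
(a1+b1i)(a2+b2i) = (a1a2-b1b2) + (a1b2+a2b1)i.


Real = 8*(-7.1) - (-8.1)*7.9 = -56.8 - (-63.99) = 7.19
Imag = 8*7.9 - (7.1)*(-8.1) = 63.2 + 57.51 = 120.71

7.1900 + 120.7100i


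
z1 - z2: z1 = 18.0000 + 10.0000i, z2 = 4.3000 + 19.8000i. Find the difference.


Real: 18 - 4.3 = 13.7
Imag: 10 - 19.8 = -9.8

13.7000 - 9.8000i


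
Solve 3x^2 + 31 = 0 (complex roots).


disc = 0^2 - 4*3*31 = 0 - 372 = -372
sqrt(|disc|) = sqrt(372) = 19.2873
Real part = 0/(2*3) = 0
Imag part = 19.2873/(2*3) = 3.2146

0 ± 3.2146i


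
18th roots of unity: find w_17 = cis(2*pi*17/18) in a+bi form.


Angle = 360*17/18 = 340°
a = cos(340°) = 0.9397
b = sin(340°) = -0.3420

0.9397 - 0.3420i


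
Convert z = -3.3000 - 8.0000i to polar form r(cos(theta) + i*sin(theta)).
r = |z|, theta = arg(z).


r = sqrt(10.89+64) = sqrt(74.89) = 8.6539
theta = atan2(-8, -3.3) = -112.4161 degrees

r = 8.6539, theta = -112.4161 degrees


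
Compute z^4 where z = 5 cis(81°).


r^4 = 5^4 = 625
n*theta = 4*81° = 324° = 324° (mod 360)
a = 625*cos(324°) = 505.6356
b = 625*sin(324°) = -367.3658

625 cis(324°) = 505.6356 - 367.3658i


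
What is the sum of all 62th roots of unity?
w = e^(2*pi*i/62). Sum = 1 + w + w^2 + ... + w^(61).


The sum of all 62th roots of unity is 0.
Geometric series: (1 - w^62)/(1 - w) = (1-1)/(1-w) = 0 since w^62 = 1, w ≠ 1.
Alternatively: coefficient of z^61 in z^62 - 1 is 0.

0


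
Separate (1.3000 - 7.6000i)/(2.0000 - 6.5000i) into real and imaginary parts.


Multiply by conjugate: (1.3000 - 7.6000i)(2.0000 + 6.5000i) / (2^2 + (-6.5)^2)
Numerator real = 1.3*2 - (7.6)*(-6.5) = 52
Numerator imag = -7.6*2 - 1.3*(-6.5) = -6.75
Denominator = 46.25
Re(z) = 52/46.25 = 1.1243
Im(z) = -6.75/46.25 = -0.1459

Re(z) = 1.1243, Im(z) = -0.1459


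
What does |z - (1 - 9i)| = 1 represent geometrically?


|z - z0| = r is a circle with center z0 and radius r.
Center = (1, -9), radius = 1

Circle with center (1, -9) and radius 1


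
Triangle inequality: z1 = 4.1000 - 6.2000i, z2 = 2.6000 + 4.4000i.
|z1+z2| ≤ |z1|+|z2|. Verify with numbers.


|z1| = sqrt(4.1^2 + (-6.2)^2) = sqrt(55.25) = 7.4330
|z2| = sqrt(2.6^2 + 4.4^2) = sqrt(26.12) = 5.1108
z1+z2 = 6.7000 - 1.8000i
|z1+z2| = sqrt(48.13) = 6.9376
|z1|+|z2| = 7.4330 + 5.1108 = 12.5438

|z1+z2| = 6.9376 ≤ |z1|+|z2| = 12.5438 (verified)


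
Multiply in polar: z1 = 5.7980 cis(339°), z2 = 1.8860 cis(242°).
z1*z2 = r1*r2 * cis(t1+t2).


r = 5.7980 * 1.8860 = 10.9350
theta = 339° + 242° = 581° = 221° (mod 360)

10.9350 cis(221°)


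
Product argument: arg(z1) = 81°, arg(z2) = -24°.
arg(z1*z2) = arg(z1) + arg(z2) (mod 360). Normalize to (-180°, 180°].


arg(z1*z2) = 81° - 24° = 57°
Normalized to (-180°, 180°]: 57°

57°


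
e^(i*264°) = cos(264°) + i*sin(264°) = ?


cos(264°) = -0.1045
sin(264°) = -0.9945

e^(i*264°) = -0.1045 - 0.9945i


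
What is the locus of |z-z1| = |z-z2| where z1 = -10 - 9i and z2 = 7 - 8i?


Equal distances means the locus is the perpendicular bisector of z1 and z2.
Midpoint = ((-10+7)/2, (-9+(-8))/2) = (-1.5000, -8.5000)

Perpendicular bisector through (-1.5000, -8.5000)


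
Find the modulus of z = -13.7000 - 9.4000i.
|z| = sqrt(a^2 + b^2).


|z| = sqrt((-13.7)^2 + (-9.4)^2) = sqrt(187.69 + 88.36) = sqrt(276.05) = 16.6148

|z| = 16.6148


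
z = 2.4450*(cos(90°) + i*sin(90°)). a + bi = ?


a = 2.4450*cos(90°) = 2.4450*0 = 0
b = 2.4450*sin(90°) = 2.4450*1 = 2.4450

0 + 2.4450i


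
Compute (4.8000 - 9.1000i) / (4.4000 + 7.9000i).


Conjugate of z2 = 4.4000 - 7.9000i
Numerator: (4.8000 - 9.1000i)(4.4000 - 7.9000i) = -50.7700 - 77.9600i
Denominator: 4.4^2 + 7.9^2 = 81.77
Result = (-50.7700 - 77.9600i)/81.77

-0.6209 - 0.9534i


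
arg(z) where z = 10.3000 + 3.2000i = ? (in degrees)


Re = 10.3, Im = 3.2
arg = atan2(3.2, 10.3) = 17.2590 degrees

arg(z) = 17.2590 degrees


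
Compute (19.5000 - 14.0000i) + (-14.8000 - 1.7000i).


Real: 19.5 - 14.8 = 4.7
Imag: -14 - 1.7 = -15.7

4.7000 - 15.7000i


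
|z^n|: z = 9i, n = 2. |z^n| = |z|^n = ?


|z| = sqrt(0+81) = sqrt(81) = 9
|z^2| = |z|^2 = 9^2 = 81

|z^2| = 81


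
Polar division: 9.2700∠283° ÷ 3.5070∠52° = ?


r = 9.2700 / 3.5070 = 2.6433
theta = 283° - 52° = 231° = 231° (mod 360)

2.6433 cis(231°)


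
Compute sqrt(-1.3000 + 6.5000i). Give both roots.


|z| = sqrt(1.69+42.25) = 6.6287
sqrt((|z|+a)/2) = sqrt((6.6287+(-1.3))/2) = sqrt(2.6644) = 1.6323
sqrt((|z|-a)/2) = sqrt((6.6287-(-1.3))/2) = sqrt(3.9644) = 1.9911

±(1.6323 + 1.9911i) i.e. 1.6323 + 1.9911i and -1.6323 - 1.9911i


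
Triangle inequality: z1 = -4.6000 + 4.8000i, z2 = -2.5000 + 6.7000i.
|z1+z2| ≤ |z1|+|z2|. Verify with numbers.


|z1| = sqrt((-4.6)^2 + 4.8^2) = sqrt(44.2) = 6.6483
|z2| = sqrt((-2.5)^2 + 6.7^2) = sqrt(51.14) = 7.1512
z1+z2 = -7.1000 + 11.5000i
|z1+z2| = sqrt(182.66) = 13.5152
|z1|+|z2| = 6.6483 + 7.1512 = 13.7995

|z1+z2| = 13.5152 ≤ |z1|+|z2| = 13.7995 (verified)


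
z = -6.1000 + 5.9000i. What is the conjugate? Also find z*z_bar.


z_bar = -6.1000 - 5.9000i
z*z_bar = (-6.1)^2 + 5.9^2 = 37.21 + 34.81 = 72.02

z_bar = -6.1000 - 5.9000i, z*z_bar = 72.02


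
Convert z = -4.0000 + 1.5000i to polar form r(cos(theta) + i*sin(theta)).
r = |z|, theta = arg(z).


r = sqrt(16+2.25) = sqrt(18.25) = 4.2720
theta = atan2(1.5, -4) = 159.4440 degrees

r = 4.2720, theta = 159.4440 degrees


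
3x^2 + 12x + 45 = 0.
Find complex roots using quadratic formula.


disc = 12^2 - 4*3*45 = 144 - 540 = -396
sqrt(|disc|) = sqrt(396) = 19.8997
Real part = -12/(2*3) = -2.0000
Imag part = 19.8997/(2*3) = 3.3166

-2.0000 ± 3.3166i


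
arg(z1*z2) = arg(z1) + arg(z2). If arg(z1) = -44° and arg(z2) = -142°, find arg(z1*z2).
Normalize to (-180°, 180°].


arg(z1*z2) = -44° - 142° = -186°
Normalized to (-180°, 180°]: 174°

174°


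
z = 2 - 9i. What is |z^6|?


|z| = sqrt(4+81) = sqrt(85) = 9.2195
|z^6| = |z|^6 = (sqrt(85))^6 = 85^3 = 614125

|z^6| = 614125


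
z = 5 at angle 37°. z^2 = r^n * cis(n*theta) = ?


r^2 = 5^2 = 25
n*theta = 2*37° = 74° = 74° (mod 360)
a = 25*cos(74°) = 6.8909
b = 25*sin(74°) = 24.0315

25 cis(74°) = 6.8909 + 24.0315i


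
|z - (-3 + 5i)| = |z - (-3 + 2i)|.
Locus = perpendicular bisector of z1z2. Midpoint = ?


Equal distances means the locus is the perpendicular bisector of z1 and z2.
Midpoint = ((-3+(-3))/2, (5+2)/2) = (-3.0000, 3.5000)

Perpendicular bisector through (-3.0000, 3.5000)


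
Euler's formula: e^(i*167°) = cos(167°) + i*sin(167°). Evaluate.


cos(167°) = -0.9744
sin(167°) = 0.2250

e^(i*167°) = -0.9744 + 0.2250i


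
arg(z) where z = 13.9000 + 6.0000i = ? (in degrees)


Re = 13.9, Im = 6
arg = atan2(6, 13.9) = 23.3477 degrees

arg(z) = 23.3477 degrees


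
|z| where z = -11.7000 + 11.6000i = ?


|z| = sqrt((-11.7)^2 + 11.6^2) = sqrt(136.89 + 134.56) = sqrt(271.45) = 16.4757

|z| = 16.4757


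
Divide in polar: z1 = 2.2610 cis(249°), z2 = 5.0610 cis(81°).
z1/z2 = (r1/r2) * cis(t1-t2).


r = 2.2610 / 5.0610 = 0.4467
theta = 249° - 81° = 168° = 168° (mod 360)

0.4467 cis(168°)


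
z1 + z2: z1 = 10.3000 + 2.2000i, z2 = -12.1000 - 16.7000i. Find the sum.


Real: 10.3 - 12.1 = -1.8
Imag: 2.2 - 16.7 = -14.5

-1.8000 - 14.5000i


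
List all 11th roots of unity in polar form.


The 11th roots of unity are cis(360k/11°) for k=0..10
Angle step = 360/11 = 32.7273°
Primitive root: cis(32.7273°)
Primitive root = 0.8413 + 0.5406i

11 roots at angles: 0°, 32.7273°, 65.4545°, 98.1818°, 130.9091°, 163.6364°, 196.3636°, 229.0909°, 261.8182°, 294.5455°, 327.2727°


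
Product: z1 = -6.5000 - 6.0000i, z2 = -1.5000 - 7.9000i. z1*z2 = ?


Real = -6.5*(-1.5) - (-6)*(-7.9) = 9.75 - 47.4 = -37.65
Imag = -6.5*(-7.9) - (1.5)*(-6) = 51.35 + 9 = 60.35

-37.6500 + 60.3500i


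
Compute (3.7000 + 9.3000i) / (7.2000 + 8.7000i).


Conjugate of z2 = 7.2000 - 8.7000i
Numerator: (3.7000 + 9.3000i)(7.2000 - 8.7000i) = 107.5500 + 34.7700i
Denominator: 7.2^2 + 8.7^2 = 127.53
Result = (107.5500 + 34.7700i)/127.53

0.8433 + 0.2726i


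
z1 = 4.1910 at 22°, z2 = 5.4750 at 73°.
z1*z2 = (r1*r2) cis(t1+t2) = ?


r = 4.1910 * 5.4750 = 22.9457
theta = 22° + 73° = 95° = 95° (mod 360)

22.9457 cis(95°)


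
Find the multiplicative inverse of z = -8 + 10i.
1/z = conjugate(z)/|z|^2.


|z|^2 = 64+100 = 164
1/z = (-8 - 10i)/164

1/z = -0.0488 - 0.0610i


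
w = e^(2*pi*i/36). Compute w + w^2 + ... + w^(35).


With w = e^(2*pi*i/36), all 36 of the 36th roots of unity w^0 = 1, w, ..., w^(35) sum to 0: 1 + w + ... + w^(35) = (1 - w^36)/(1 - w) = 0 since w^36 = 1, w ≠ 1.
Removing the root 1: w + w^2 + ... + w^(35) = 0 - 1 = -1

Sum = -1


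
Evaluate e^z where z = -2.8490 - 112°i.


e^-2.8490 = 0.0579
cos(-112°) = -0.3746
sin(-112°) = -0.9272
Real = 0.0579*(-0.3746) = -0.0217
Imag = 0.0579*(-0.9272) = -0.0537

-0.0217 - 0.0537i


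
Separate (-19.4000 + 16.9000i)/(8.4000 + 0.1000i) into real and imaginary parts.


Multiply by conjugate: (-19.4000 + 16.9000i)(8.4000 - 0.1000i) / (8.4^2 + 0.1^2)
Numerator real = -19.4*8.4 + 16.9*0.1 = -161.27
Numerator imag = 16.9*8.4 - (-19.4)*0.1 = 143.9
Denominator = 70.57
Re(z) = -161.27/70.57 = -2.2852
Im(z) = 143.9/70.57 = 2.0391

Re(z) = -2.2852, Im(z) = 2.0391


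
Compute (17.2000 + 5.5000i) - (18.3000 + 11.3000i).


Real: 17.2 - 18.3 = -1.1
Imag: 5.5 - 11.3 = -5.8

-1.1000 - 5.8000i


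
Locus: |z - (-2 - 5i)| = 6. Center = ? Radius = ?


|z - z0| = r is a circle with center z0 and radius r.
Center = (-2, -5), radius = 6

Circle with center (-2, -5) and radius 6


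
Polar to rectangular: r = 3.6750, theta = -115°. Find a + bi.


a = 3.6750*cos(-115°) = 3.6750*(-0.4226) = -1.5531
b = 3.6750*sin(-115°) = 3.6750*(-0.9063) = -3.3307

-1.5531 - 3.3307i


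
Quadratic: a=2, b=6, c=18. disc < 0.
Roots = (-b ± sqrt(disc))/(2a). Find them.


disc = 6^2 - 4*2*18 = 36 - 144 = -108
sqrt(|disc|) = sqrt(108) = 10.3923
Real part = -6/(2*2) = -1.5000
Imag part = 10.3923/(2*2) = 2.5981

-1.5000 ± 2.5981i


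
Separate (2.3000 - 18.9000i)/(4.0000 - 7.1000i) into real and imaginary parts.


Multiply by conjugate: (2.3000 - 18.9000i)(4.0000 + 7.1000i) / (4^2 + (-7.1)^2)
Numerator real = 2.3*4 - (18.9)*(-7.1) = 143.39
Numerator imag = -18.9*4 - 2.3*(-7.1) = -59.27
Denominator = 66.41
Re(z) = 143.39/66.41 = 2.1592
Im(z) = -59.27/66.41 = -0.8925

Re(z) = 2.1592, Im(z) = -0.8925


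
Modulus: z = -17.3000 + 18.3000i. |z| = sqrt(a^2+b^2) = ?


|z| = sqrt((-17.3)^2 + 18.3^2) = sqrt(299.29 + 334.89) = sqrt(634.18) = 25.1829

|z| = 25.1829


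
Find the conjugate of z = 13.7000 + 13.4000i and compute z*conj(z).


z_bar = 13.7000 - 13.4000i
z*z_bar = 13.7^2 + 13.4^2 = 187.69 + 179.56 = 367.25

z_bar = 13.7000 - 13.4000i, z*z_bar = 367.25


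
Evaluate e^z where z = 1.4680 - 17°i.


e^1.4680 = 4.34055
cos(-17°) = 0.9563
sin(-17°) = -0.292372
Real = 4.34055*0.9563 = 4.1509
Imag = 4.34055*(-0.292372) = -1.2691

4.1509 - 1.2691i


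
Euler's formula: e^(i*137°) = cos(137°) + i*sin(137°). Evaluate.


cos(137°) = -0.7314
sin(137°) = 0.6820

e^(i*137°) = -0.7314 + 0.6820i


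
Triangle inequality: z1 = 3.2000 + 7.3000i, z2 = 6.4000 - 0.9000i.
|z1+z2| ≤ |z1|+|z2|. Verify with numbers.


|z1| = sqrt(3.2^2 + 7.3^2) = sqrt(63.53) = 7.9706
|z2| = sqrt(6.4^2 + (-0.9)^2) = sqrt(41.77) = 6.4630
z1+z2 = 9.6000 + 6.4000i
|z1+z2| = sqrt(133.12) = 11.5378
|z1|+|z2| = 7.9706 + 6.4630 = 14.4336

|z1+z2| = 11.5378 ≤ |z1|+|z2| = 14.4336 (verified)


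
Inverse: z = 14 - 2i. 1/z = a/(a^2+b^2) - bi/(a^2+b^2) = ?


|z|^2 = 196+4 = 200
1/z = (14 + 2i)/200

1/z = 0.0700 + 0.0100i


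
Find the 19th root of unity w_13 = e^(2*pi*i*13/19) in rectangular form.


Angle = 360*13/19 = 246.3158°
a = cos(246.3158°) = -0.4017
b = sin(246.3158°) = -0.9158

-0.4017 - 0.9158i


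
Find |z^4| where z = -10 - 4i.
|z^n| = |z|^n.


|z| = sqrt(100+16) = sqrt(116) = 10.7703
|z^4| = |z|^4 = (sqrt(116))^4 = 116^2 = 13456

|z^4| = 13456


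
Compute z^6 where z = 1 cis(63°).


r^6 = 1^6 = 1
n*theta = 6*63° = 378° = 18° (mod 360)
a = 1*cos(18°) = 0.9511
b = 1*sin(18°) = 0.3090

1 cis(18°) = 0.9511 + 0.3090i


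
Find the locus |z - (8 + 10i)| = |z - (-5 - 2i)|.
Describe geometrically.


Equal distances means the locus is the perpendicular bisector of z1 and z2.
Midpoint = ((8+(-5))/2, (10+(-2))/2) = (1.5000, 4.0000)

Perpendicular bisector through (1.5000, 4.0000)


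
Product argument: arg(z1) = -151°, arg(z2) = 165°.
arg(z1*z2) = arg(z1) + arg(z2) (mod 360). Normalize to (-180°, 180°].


arg(z1*z2) = -151° + 165° = 14°
Normalized to (-180°, 180°]: 14°

14°


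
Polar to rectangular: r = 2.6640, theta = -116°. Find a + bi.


a = 2.6640*cos(-116°) = 2.6640*(-0.43837) = -1.1678
b = 2.6640*sin(-116°) = 2.6640*(-0.8988) = -2.3944

-1.1678 - 2.3944i


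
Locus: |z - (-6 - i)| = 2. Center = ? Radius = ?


|z - z0| = r is a circle with center z0 and radius r.
Center = (-6, -1), radius = 2

Circle with center (-6, -1) and radius 2
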